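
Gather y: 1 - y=1 - y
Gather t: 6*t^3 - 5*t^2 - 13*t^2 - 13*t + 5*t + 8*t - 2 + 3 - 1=6*t^3 - 18*t^2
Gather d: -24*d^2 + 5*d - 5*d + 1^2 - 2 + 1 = -24*d^2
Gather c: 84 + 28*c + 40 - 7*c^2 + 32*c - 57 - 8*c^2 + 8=-15*c^2 + 60*c + 75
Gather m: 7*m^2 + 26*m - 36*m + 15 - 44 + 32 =7*m^2 - 10*m + 3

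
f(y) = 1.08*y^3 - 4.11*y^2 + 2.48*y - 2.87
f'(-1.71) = 26.01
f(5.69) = 77.13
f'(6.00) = 69.80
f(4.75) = 31.92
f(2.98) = -3.40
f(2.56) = -5.34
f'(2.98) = 6.76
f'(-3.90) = 83.82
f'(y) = 3.24*y^2 - 8.22*y + 2.48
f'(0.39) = -0.23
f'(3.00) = 6.98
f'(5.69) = 60.61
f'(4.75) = 36.54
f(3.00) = -3.26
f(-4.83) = -232.42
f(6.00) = 97.33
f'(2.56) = 2.67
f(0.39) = -2.46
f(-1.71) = -24.53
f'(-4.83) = 117.77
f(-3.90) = -139.12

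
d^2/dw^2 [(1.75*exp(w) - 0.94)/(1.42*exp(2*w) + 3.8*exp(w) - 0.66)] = (3.5287*exp(4*w) - 17.024664*exp(3*w) - 5.37611999999999*exp(2*w) - 12.708472*exp(w) - 1.59522)*exp(w)/(2.863288*exp(6*w) + 22.98696*exp(5*w) + 57.521928*exp(4*w) + 33.50384*exp(3*w) - 26.735544*exp(2*w) + 4.96584*exp(w) - 0.287496)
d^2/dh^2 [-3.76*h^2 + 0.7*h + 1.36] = -7.52000000000000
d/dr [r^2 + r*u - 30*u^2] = 2*r + u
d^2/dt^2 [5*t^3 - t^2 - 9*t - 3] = 30*t - 2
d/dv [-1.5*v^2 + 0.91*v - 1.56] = 0.91 - 3.0*v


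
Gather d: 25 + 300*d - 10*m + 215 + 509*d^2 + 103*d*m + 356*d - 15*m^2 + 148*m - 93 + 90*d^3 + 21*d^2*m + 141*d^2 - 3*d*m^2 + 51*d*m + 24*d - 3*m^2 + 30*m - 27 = 90*d^3 + d^2*(21*m + 650) + d*(-3*m^2 + 154*m + 680) - 18*m^2 + 168*m + 120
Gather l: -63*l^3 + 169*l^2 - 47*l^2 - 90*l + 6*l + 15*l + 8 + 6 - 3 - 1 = -63*l^3 + 122*l^2 - 69*l + 10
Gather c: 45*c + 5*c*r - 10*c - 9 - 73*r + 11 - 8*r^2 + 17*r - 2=c*(5*r + 35) - 8*r^2 - 56*r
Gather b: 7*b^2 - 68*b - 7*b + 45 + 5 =7*b^2 - 75*b + 50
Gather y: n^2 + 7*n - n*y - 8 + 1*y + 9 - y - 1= n^2 - n*y + 7*n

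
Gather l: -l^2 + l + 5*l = -l^2 + 6*l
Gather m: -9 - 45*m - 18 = -45*m - 27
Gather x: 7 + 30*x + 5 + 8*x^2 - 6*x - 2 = 8*x^2 + 24*x + 10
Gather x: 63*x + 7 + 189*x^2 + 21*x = 189*x^2 + 84*x + 7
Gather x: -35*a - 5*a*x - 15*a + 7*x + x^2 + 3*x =-50*a + x^2 + x*(10 - 5*a)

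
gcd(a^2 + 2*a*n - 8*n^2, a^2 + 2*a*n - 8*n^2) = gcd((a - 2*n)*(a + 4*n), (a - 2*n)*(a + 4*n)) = a^2 + 2*a*n - 8*n^2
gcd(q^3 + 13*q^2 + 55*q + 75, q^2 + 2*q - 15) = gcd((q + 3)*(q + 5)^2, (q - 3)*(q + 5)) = q + 5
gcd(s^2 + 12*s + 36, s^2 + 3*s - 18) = s + 6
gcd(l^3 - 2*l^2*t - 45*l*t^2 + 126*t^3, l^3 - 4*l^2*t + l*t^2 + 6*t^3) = -l + 3*t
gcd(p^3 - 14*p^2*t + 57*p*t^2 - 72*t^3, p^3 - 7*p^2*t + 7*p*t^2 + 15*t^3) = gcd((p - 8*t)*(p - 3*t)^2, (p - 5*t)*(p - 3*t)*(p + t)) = p - 3*t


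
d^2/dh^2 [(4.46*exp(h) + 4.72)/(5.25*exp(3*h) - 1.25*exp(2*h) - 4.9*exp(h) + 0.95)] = (491.715*exp(6*h) + 1083.04875*exp(5*h) + 125.17775*exp(4*h) - 529.83675*exp(3*h) - 93.3615*exp(2*h) + 156.5085*exp(h) + 25.99675)*exp(h)/(144.703125*exp(9*h) - 103.359375*exp(8*h) - 380.559375*exp(7*h) + 269.5375*exp(6*h) + 317.7825*exp(5*h) - 232.216875*exp(4*h) - 68.522125*exp(3*h) + 65.044125*exp(2*h) - 13.26675*exp(h) + 0.857375)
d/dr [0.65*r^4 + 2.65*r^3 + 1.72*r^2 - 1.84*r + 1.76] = 2.6*r^3 + 7.95*r^2 + 3.44*r - 1.84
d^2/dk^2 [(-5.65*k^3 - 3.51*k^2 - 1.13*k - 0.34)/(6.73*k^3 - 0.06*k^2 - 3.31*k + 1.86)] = (9.09494701772928e-13*k^7 - 322.519098*k^6 - 1062.252432*k^5 + 197.510694*k^4 + 443.297952*k^3 + 421.53612*k^2 - 92.90592*k - 45.726344)/(304.821217*k^9 - 8.152722*k^8 - 449.685813*k^7 + 260.753634*k^6 + 216.661503*k^5 - 250.555518*k^4 + 35.801009*k^3 + 60.51231*k^2 - 34.353828*k + 6.434856)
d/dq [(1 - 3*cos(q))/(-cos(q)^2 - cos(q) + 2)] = (-3*sin(q)^2 - 2*cos(q) + 8)*sin(q)/(cos(q)^2 + cos(q) - 2)^2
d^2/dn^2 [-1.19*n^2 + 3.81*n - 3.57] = -2.38000000000000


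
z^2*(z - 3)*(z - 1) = z^4 - 4*z^3 + 3*z^2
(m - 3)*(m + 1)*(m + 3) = m^3 + m^2 - 9*m - 9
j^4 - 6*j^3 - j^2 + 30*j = j*(j - 5)*(j - 3)*(j + 2)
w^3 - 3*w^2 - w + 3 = (w - 3)*(w - 1)*(w + 1)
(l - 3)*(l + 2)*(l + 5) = l^3 + 4*l^2 - 11*l - 30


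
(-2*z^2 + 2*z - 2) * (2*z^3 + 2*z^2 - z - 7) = -4*z^5 + 2*z^3 + 8*z^2 - 12*z + 14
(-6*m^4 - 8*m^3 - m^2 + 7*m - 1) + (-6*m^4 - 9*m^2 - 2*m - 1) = -12*m^4 - 8*m^3 - 10*m^2 + 5*m - 2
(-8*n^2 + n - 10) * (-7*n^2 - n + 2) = 56*n^4 + n^3 + 53*n^2 + 12*n - 20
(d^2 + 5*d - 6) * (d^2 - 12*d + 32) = d^4 - 7*d^3 - 34*d^2 + 232*d - 192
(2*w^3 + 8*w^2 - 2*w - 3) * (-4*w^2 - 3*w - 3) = -8*w^5 - 38*w^4 - 22*w^3 - 6*w^2 + 15*w + 9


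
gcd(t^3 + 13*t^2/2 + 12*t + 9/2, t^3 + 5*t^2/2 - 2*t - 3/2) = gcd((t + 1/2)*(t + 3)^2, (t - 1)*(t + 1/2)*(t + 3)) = t^2 + 7*t/2 + 3/2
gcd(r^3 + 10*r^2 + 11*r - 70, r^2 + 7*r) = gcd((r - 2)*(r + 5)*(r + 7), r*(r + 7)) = r + 7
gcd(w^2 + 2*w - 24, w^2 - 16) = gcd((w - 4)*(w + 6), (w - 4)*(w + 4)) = w - 4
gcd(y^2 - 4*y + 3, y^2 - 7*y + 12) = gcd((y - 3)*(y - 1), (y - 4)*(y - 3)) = y - 3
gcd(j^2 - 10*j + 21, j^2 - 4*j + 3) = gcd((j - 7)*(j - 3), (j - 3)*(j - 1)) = j - 3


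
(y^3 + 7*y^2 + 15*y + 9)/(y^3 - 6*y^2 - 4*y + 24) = (y^3 + 7*y^2 + 15*y + 9)/(y^3 - 6*y^2 - 4*y + 24)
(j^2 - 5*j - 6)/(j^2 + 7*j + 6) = (j - 6)/(j + 6)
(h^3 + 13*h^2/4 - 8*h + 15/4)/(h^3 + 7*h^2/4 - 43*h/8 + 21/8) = 2*(h + 5)/(2*h + 7)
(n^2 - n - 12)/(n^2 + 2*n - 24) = (n + 3)/(n + 6)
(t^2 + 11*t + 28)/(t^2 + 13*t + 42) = (t + 4)/(t + 6)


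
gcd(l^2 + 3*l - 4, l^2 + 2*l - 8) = l + 4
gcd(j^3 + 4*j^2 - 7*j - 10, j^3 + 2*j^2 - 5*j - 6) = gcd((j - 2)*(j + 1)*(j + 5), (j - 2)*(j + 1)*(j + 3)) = j^2 - j - 2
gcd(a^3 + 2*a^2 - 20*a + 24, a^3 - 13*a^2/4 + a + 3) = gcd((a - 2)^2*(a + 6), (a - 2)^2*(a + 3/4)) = a^2 - 4*a + 4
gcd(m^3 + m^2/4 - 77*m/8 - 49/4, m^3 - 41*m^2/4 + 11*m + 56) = m + 7/4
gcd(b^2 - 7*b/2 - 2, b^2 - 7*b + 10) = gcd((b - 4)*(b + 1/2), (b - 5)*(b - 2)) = 1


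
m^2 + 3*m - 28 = (m - 4)*(m + 7)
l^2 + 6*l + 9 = (l + 3)^2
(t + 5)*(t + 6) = t^2 + 11*t + 30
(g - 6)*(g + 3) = g^2 - 3*g - 18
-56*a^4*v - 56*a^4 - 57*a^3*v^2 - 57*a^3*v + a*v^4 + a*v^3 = (-8*a + v)*(a + v)*(7*a + v)*(a*v + a)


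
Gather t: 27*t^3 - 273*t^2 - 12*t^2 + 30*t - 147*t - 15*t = 27*t^3 - 285*t^2 - 132*t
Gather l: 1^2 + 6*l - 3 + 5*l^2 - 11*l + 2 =5*l^2 - 5*l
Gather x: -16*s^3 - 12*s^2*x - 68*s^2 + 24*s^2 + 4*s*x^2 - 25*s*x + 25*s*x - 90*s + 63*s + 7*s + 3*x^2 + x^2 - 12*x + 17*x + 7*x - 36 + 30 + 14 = -16*s^3 - 44*s^2 - 20*s + x^2*(4*s + 4) + x*(12 - 12*s^2) + 8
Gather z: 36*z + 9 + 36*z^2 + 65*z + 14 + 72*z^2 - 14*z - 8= 108*z^2 + 87*z + 15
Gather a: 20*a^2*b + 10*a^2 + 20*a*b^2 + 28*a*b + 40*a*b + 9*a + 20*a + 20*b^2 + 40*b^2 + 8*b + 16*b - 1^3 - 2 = a^2*(20*b + 10) + a*(20*b^2 + 68*b + 29) + 60*b^2 + 24*b - 3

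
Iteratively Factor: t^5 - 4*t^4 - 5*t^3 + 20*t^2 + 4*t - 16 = (t - 4)*(t^4 - 5*t^2 + 4) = (t - 4)*(t + 1)*(t^3 - t^2 - 4*t + 4) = (t - 4)*(t - 1)*(t + 1)*(t^2 - 4) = (t - 4)*(t - 2)*(t - 1)*(t + 1)*(t + 2)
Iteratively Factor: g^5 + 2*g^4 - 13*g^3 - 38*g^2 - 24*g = (g + 3)*(g^4 - g^3 - 10*g^2 - 8*g) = (g + 2)*(g + 3)*(g^3 - 3*g^2 - 4*g) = (g - 4)*(g + 2)*(g + 3)*(g^2 + g) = (g - 4)*(g + 1)*(g + 2)*(g + 3)*(g)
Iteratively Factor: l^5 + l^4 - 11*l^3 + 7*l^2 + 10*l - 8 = (l + 1)*(l^4 - 11*l^2 + 18*l - 8) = (l + 1)*(l + 4)*(l^3 - 4*l^2 + 5*l - 2) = (l - 1)*(l + 1)*(l + 4)*(l^2 - 3*l + 2) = (l - 2)*(l - 1)*(l + 1)*(l + 4)*(l - 1)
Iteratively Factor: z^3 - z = (z)*(z^2 - 1) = z*(z + 1)*(z - 1)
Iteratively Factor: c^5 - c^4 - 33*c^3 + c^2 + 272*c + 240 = (c - 4)*(c^4 + 3*c^3 - 21*c^2 - 83*c - 60) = (c - 4)*(c + 3)*(c^3 - 21*c - 20) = (c - 4)*(c + 3)*(c + 4)*(c^2 - 4*c - 5) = (c - 4)*(c + 1)*(c + 3)*(c + 4)*(c - 5)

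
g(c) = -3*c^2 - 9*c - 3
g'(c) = -6*c - 9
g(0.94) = -14.11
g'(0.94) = -14.64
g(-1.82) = 3.44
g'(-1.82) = 1.92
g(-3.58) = -9.23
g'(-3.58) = 12.48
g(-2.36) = 1.53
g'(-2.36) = 5.16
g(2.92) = -54.86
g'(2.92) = -26.52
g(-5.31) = -39.80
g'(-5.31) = 22.86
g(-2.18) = 2.36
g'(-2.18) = 4.08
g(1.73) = -27.55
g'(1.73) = -19.38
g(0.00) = -3.00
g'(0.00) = -9.00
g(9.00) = -327.00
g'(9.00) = -63.00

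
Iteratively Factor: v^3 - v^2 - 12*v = (v + 3)*(v^2 - 4*v) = (v - 4)*(v + 3)*(v)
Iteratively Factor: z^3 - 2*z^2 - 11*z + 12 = (z - 4)*(z^2 + 2*z - 3) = (z - 4)*(z + 3)*(z - 1)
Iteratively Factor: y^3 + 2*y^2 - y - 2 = (y + 2)*(y^2 - 1) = (y - 1)*(y + 2)*(y + 1)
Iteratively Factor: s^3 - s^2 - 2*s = (s - 2)*(s^2 + s) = s*(s - 2)*(s + 1)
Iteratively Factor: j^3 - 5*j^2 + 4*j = (j - 4)*(j^2 - j) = j*(j - 4)*(j - 1)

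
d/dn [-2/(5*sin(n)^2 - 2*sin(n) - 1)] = 4*(5*sin(n) - 1)*cos(n)/(-5*sin(n)^2 + 2*sin(n) + 1)^2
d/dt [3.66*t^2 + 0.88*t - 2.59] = 7.32*t + 0.88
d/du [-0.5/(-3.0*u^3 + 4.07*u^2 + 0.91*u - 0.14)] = (-4.5*u^2 + 4.07*u + 0.455)/(3.0*u^3 - 4.07*u^2 - 0.91*u + 0.14)^2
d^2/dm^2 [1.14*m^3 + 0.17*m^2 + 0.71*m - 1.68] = 6.84*m + 0.34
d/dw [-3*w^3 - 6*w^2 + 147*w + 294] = -9*w^2 - 12*w + 147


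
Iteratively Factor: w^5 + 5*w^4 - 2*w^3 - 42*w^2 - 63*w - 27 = (w + 1)*(w^4 + 4*w^3 - 6*w^2 - 36*w - 27) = (w + 1)*(w + 3)*(w^3 + w^2 - 9*w - 9) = (w + 1)^2*(w + 3)*(w^2 - 9) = (w + 1)^2*(w + 3)^2*(w - 3)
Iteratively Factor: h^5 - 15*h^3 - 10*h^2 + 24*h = (h - 4)*(h^4 + 4*h^3 + h^2 - 6*h) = h*(h - 4)*(h^3 + 4*h^2 + h - 6) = h*(h - 4)*(h - 1)*(h^2 + 5*h + 6) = h*(h - 4)*(h - 1)*(h + 3)*(h + 2)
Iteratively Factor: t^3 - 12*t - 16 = (t - 4)*(t^2 + 4*t + 4) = (t - 4)*(t + 2)*(t + 2)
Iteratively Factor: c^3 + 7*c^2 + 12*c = (c + 3)*(c^2 + 4*c) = (c + 3)*(c + 4)*(c)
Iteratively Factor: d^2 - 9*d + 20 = (d - 5)*(d - 4)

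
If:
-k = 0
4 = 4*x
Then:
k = 0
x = 1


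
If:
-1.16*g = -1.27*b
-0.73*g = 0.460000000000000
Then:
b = -0.58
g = -0.63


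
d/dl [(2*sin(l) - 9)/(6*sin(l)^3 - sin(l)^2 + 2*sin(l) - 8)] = 2*(-12*sin(l)^3 + 82*sin(l)^2 - 9*sin(l) + 1)*cos(l)/(6*sin(l)^3 - sin(l)^2 + 2*sin(l) - 8)^2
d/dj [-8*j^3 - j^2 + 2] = 2*j*(-12*j - 1)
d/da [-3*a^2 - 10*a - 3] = -6*a - 10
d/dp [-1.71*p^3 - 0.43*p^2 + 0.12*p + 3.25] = -5.13*p^2 - 0.86*p + 0.12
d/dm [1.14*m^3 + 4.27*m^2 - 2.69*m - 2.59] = 3.42*m^2 + 8.54*m - 2.69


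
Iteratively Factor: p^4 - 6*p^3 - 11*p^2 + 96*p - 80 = (p - 1)*(p^3 - 5*p^2 - 16*p + 80) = (p - 4)*(p - 1)*(p^2 - p - 20) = (p - 4)*(p - 1)*(p + 4)*(p - 5)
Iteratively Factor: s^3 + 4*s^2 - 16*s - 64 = (s + 4)*(s^2 - 16) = (s + 4)^2*(s - 4)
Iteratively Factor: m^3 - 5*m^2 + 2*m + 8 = (m - 2)*(m^2 - 3*m - 4) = (m - 2)*(m + 1)*(m - 4)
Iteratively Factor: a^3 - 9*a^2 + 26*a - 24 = (a - 4)*(a^2 - 5*a + 6) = (a - 4)*(a - 3)*(a - 2)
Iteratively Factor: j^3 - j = (j - 1)*(j^2 + j) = (j - 1)*(j + 1)*(j)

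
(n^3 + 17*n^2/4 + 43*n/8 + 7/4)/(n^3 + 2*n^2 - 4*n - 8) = (8*n^2 + 18*n + 7)/(8*(n^2 - 4))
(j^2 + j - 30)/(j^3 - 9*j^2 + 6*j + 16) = (j^2 + j - 30)/(j^3 - 9*j^2 + 6*j + 16)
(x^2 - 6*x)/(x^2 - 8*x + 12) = x/(x - 2)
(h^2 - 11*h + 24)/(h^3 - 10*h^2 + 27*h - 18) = (h - 8)/(h^2 - 7*h + 6)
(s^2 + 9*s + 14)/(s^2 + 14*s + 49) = (s + 2)/(s + 7)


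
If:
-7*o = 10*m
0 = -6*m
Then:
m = 0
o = 0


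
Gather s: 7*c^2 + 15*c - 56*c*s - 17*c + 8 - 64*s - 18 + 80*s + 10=7*c^2 - 2*c + s*(16 - 56*c)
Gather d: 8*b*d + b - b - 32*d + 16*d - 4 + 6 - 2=d*(8*b - 16)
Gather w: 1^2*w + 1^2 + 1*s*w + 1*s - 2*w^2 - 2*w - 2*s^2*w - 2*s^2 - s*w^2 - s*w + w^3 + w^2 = -2*s^2 + s + w^3 + w^2*(-s - 1) + w*(-2*s^2 - 1) + 1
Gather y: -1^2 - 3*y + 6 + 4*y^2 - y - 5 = 4*y^2 - 4*y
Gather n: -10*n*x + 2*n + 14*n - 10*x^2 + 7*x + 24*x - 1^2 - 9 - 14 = n*(16 - 10*x) - 10*x^2 + 31*x - 24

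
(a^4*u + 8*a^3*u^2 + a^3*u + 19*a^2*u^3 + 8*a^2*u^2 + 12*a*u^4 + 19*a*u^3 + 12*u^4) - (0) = a^4*u + 8*a^3*u^2 + a^3*u + 19*a^2*u^3 + 8*a^2*u^2 + 12*a*u^4 + 19*a*u^3 + 12*u^4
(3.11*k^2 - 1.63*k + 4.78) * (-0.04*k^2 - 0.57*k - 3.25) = -0.1244*k^4 - 1.7075*k^3 - 9.3696*k^2 + 2.5729*k - 15.535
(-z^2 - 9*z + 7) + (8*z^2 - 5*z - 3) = 7*z^2 - 14*z + 4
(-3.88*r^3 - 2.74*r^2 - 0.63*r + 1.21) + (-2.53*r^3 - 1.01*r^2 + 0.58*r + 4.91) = -6.41*r^3 - 3.75*r^2 - 0.05*r + 6.12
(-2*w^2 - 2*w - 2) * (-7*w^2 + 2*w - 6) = 14*w^4 + 10*w^3 + 22*w^2 + 8*w + 12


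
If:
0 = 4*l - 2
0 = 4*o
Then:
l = 1/2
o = 0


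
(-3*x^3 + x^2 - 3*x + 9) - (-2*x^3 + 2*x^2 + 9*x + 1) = -x^3 - x^2 - 12*x + 8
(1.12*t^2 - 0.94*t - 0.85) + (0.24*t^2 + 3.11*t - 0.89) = 1.36*t^2 + 2.17*t - 1.74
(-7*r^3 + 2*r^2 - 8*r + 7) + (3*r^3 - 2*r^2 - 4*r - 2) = -4*r^3 - 12*r + 5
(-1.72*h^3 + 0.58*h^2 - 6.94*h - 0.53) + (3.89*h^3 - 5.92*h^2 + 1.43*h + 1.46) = 2.17*h^3 - 5.34*h^2 - 5.51*h + 0.93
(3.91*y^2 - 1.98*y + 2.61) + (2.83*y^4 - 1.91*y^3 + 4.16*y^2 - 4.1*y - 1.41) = 2.83*y^4 - 1.91*y^3 + 8.07*y^2 - 6.08*y + 1.2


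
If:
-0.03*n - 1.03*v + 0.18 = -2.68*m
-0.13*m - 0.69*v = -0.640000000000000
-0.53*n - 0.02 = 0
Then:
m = 0.27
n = -0.04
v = 0.88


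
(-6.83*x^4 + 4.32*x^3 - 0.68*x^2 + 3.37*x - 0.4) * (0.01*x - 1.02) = -0.0683*x^5 + 7.0098*x^4 - 4.4132*x^3 + 0.7273*x^2 - 3.4414*x + 0.408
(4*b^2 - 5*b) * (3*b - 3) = 12*b^3 - 27*b^2 + 15*b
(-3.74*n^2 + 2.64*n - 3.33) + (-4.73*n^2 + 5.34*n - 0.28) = -8.47*n^2 + 7.98*n - 3.61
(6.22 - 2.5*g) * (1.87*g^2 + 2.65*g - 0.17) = -4.675*g^3 + 5.0064*g^2 + 16.908*g - 1.0574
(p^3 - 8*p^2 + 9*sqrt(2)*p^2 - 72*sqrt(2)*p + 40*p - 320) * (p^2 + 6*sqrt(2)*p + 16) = p^5 - 8*p^4 + 15*sqrt(2)*p^4 - 120*sqrt(2)*p^3 + 164*p^3 - 1312*p^2 + 384*sqrt(2)*p^2 - 3072*sqrt(2)*p + 640*p - 5120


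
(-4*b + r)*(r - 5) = -4*b*r + 20*b + r^2 - 5*r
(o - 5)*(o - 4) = o^2 - 9*o + 20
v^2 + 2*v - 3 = (v - 1)*(v + 3)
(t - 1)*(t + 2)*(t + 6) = t^3 + 7*t^2 + 4*t - 12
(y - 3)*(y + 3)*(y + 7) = y^3 + 7*y^2 - 9*y - 63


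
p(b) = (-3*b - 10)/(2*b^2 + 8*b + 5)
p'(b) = (-4*b - 8)*(-3*b - 10)/(2*b^2 + 8*b + 5)^2 - 3/(2*b^2 + 8*b + 5) = (6*b^2 + 40*b + 65)/(4*b^4 + 32*b^3 + 84*b^2 + 80*b + 25)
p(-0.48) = -5.28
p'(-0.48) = 17.96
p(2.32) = -0.49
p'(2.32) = 0.16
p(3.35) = -0.37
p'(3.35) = 0.09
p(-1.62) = 1.90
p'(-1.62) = 2.17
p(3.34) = -0.37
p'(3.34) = 0.09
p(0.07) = -1.83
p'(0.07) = 2.19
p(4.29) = -0.30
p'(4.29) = 0.06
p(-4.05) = 0.40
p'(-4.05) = 0.05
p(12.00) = -0.12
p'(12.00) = 0.01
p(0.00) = -2.00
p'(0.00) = 2.60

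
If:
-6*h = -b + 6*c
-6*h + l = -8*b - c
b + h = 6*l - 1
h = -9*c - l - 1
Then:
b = 12/97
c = -15/97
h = 17/97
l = 21/97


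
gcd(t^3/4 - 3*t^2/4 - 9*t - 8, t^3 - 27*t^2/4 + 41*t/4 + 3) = 1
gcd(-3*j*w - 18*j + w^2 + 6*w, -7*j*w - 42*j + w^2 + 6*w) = w + 6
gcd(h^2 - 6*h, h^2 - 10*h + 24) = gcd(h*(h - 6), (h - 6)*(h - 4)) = h - 6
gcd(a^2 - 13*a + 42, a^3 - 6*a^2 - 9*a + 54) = a - 6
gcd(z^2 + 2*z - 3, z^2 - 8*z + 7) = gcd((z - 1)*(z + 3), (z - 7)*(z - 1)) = z - 1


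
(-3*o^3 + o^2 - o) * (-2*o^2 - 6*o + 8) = 6*o^5 + 16*o^4 - 28*o^3 + 14*o^2 - 8*o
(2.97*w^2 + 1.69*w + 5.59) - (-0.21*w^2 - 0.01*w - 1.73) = 3.18*w^2 + 1.7*w + 7.32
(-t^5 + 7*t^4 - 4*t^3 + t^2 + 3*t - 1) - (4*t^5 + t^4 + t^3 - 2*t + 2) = -5*t^5 + 6*t^4 - 5*t^3 + t^2 + 5*t - 3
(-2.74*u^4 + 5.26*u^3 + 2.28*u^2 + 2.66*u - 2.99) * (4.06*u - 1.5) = -11.1244*u^5 + 25.4656*u^4 + 1.3668*u^3 + 7.3796*u^2 - 16.1294*u + 4.485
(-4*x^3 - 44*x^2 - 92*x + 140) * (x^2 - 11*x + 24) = -4*x^5 + 296*x^3 + 96*x^2 - 3748*x + 3360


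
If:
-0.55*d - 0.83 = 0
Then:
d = -1.51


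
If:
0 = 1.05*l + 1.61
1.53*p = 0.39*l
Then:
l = -1.53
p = -0.39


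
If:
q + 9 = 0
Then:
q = -9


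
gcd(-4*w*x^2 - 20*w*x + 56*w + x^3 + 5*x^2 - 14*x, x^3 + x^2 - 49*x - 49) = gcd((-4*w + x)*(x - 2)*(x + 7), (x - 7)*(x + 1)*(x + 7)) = x + 7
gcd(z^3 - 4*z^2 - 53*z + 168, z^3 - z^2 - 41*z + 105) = z^2 + 4*z - 21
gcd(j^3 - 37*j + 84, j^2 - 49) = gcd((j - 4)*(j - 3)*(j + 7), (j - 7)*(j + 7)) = j + 7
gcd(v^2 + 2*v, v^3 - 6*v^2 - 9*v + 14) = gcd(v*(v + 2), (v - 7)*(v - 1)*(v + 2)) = v + 2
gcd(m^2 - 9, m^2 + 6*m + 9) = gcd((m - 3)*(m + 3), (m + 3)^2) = m + 3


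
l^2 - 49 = (l - 7)*(l + 7)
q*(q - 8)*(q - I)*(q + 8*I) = q^4 - 8*q^3 + 7*I*q^3 + 8*q^2 - 56*I*q^2 - 64*q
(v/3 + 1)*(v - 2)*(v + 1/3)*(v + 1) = v^4/3 + 7*v^3/9 - 13*v^2/9 - 23*v/9 - 2/3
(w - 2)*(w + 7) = w^2 + 5*w - 14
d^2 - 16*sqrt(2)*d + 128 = (d - 8*sqrt(2))^2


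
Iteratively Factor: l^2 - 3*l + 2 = (l - 2)*(l - 1)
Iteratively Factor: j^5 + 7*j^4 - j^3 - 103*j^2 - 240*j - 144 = (j + 3)*(j^4 + 4*j^3 - 13*j^2 - 64*j - 48) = (j + 1)*(j + 3)*(j^3 + 3*j^2 - 16*j - 48) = (j + 1)*(j + 3)^2*(j^2 - 16) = (j - 4)*(j + 1)*(j + 3)^2*(j + 4)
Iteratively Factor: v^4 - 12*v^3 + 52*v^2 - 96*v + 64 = (v - 2)*(v^3 - 10*v^2 + 32*v - 32) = (v - 4)*(v - 2)*(v^2 - 6*v + 8) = (v - 4)*(v - 2)^2*(v - 4)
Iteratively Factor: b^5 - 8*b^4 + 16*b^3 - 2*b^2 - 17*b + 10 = (b - 2)*(b^4 - 6*b^3 + 4*b^2 + 6*b - 5) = (b - 2)*(b - 1)*(b^3 - 5*b^2 - b + 5) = (b - 2)*(b - 1)^2*(b^2 - 4*b - 5) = (b - 5)*(b - 2)*(b - 1)^2*(b + 1)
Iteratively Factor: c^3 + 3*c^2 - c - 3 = (c - 1)*(c^2 + 4*c + 3) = (c - 1)*(c + 3)*(c + 1)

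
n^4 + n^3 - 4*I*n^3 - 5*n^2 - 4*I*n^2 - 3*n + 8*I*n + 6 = (n - 1)*(n + 2)*(n - 3*I)*(n - I)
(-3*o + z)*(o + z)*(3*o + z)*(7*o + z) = -63*o^4 - 72*o^3*z - 2*o^2*z^2 + 8*o*z^3 + z^4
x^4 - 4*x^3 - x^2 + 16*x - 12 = (x - 3)*(x - 2)*(x - 1)*(x + 2)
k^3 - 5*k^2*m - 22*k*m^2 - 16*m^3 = (k - 8*m)*(k + m)*(k + 2*m)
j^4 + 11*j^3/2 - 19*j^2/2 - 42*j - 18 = (j - 3)*(j + 1/2)*(j + 2)*(j + 6)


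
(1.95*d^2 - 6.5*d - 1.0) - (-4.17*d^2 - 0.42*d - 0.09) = 6.12*d^2 - 6.08*d - 0.91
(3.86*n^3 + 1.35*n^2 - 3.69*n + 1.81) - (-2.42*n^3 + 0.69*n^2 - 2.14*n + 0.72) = 6.28*n^3 + 0.66*n^2 - 1.55*n + 1.09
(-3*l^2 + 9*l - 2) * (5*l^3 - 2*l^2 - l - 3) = -15*l^5 + 51*l^4 - 25*l^3 + 4*l^2 - 25*l + 6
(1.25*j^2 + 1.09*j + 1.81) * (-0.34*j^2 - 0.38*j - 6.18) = -0.425*j^4 - 0.8456*j^3 - 8.7546*j^2 - 7.424*j - 11.1858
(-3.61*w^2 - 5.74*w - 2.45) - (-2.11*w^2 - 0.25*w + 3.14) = -1.5*w^2 - 5.49*w - 5.59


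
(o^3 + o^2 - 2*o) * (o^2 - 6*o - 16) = o^5 - 5*o^4 - 24*o^3 - 4*o^2 + 32*o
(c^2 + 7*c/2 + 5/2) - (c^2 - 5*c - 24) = 17*c/2 + 53/2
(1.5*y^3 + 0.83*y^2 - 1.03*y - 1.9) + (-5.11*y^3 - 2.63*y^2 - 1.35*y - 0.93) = -3.61*y^3 - 1.8*y^2 - 2.38*y - 2.83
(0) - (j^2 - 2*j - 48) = -j^2 + 2*j + 48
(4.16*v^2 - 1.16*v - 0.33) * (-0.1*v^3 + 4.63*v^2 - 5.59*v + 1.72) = -0.416*v^5 + 19.3768*v^4 - 28.5922*v^3 + 12.1117*v^2 - 0.1505*v - 0.5676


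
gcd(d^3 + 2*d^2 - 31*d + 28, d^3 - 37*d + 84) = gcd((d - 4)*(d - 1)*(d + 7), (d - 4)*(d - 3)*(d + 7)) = d^2 + 3*d - 28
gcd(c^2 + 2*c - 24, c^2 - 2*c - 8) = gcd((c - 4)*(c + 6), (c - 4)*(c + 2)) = c - 4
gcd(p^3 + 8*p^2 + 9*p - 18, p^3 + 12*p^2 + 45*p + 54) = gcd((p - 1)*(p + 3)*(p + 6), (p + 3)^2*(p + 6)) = p^2 + 9*p + 18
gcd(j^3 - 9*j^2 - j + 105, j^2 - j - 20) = j - 5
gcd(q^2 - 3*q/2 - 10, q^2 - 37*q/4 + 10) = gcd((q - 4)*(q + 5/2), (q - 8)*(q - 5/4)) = 1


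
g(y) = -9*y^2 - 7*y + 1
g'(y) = -18*y - 7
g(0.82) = -10.79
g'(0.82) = -21.76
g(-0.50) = 2.25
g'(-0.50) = 2.00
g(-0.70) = 1.49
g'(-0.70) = 5.60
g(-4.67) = -162.59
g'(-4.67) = 77.06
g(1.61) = -33.60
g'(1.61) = -35.98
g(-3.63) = -92.18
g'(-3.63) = 58.34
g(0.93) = -13.29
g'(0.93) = -23.74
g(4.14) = -182.24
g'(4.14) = -81.52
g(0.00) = 1.00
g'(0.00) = -7.00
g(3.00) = -101.00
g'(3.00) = -61.00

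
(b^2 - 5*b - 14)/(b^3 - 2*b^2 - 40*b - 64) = (b - 7)/(b^2 - 4*b - 32)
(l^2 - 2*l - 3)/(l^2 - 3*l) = (l + 1)/l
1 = 1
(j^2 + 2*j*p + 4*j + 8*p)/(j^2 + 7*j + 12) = (j + 2*p)/(j + 3)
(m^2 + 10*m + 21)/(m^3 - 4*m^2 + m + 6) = (m^2 + 10*m + 21)/(m^3 - 4*m^2 + m + 6)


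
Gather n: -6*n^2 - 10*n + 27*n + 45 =-6*n^2 + 17*n + 45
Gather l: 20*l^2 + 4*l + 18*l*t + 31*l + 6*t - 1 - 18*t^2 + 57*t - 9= 20*l^2 + l*(18*t + 35) - 18*t^2 + 63*t - 10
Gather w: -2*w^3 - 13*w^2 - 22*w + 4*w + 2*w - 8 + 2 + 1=-2*w^3 - 13*w^2 - 16*w - 5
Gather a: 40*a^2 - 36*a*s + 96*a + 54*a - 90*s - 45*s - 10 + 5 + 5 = 40*a^2 + a*(150 - 36*s) - 135*s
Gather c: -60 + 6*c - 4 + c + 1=7*c - 63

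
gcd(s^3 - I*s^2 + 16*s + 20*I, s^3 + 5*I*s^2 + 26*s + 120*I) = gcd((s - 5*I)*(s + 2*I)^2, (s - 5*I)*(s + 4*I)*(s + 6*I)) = s - 5*I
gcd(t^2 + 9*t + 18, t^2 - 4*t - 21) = t + 3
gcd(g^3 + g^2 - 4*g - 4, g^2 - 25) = 1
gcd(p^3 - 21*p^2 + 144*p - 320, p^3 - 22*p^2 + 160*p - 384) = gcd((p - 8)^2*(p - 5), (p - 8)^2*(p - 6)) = p^2 - 16*p + 64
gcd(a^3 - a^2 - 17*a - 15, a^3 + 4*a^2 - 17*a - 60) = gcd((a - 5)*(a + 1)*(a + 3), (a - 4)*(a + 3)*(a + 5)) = a + 3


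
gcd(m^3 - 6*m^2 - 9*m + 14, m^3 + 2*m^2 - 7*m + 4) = m - 1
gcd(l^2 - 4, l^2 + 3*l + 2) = l + 2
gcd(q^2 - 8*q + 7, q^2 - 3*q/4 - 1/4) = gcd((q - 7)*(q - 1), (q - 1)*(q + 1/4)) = q - 1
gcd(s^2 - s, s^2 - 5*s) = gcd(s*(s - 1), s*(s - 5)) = s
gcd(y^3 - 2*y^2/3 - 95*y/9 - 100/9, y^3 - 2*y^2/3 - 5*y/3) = 1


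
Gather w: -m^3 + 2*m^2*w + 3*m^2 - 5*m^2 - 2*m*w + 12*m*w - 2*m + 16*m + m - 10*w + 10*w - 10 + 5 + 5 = -m^3 - 2*m^2 + 15*m + w*(2*m^2 + 10*m)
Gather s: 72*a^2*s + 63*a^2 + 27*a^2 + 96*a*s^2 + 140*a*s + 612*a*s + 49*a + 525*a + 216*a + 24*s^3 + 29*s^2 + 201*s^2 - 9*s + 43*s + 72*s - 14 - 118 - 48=90*a^2 + 790*a + 24*s^3 + s^2*(96*a + 230) + s*(72*a^2 + 752*a + 106) - 180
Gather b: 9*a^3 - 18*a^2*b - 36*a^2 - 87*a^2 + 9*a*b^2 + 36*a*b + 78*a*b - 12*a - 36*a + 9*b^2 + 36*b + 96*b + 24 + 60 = 9*a^3 - 123*a^2 - 48*a + b^2*(9*a + 9) + b*(-18*a^2 + 114*a + 132) + 84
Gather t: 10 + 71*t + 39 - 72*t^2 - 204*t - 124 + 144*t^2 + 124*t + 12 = 72*t^2 - 9*t - 63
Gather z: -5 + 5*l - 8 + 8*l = 13*l - 13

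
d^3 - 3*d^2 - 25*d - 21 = (d - 7)*(d + 1)*(d + 3)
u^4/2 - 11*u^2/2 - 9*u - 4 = (u/2 + 1)*(u - 4)*(u + 1)^2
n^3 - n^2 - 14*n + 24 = (n - 3)*(n - 2)*(n + 4)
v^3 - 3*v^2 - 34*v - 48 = (v - 8)*(v + 2)*(v + 3)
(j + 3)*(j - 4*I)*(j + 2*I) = j^3 + 3*j^2 - 2*I*j^2 + 8*j - 6*I*j + 24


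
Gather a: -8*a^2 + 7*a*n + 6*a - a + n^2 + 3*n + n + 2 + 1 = -8*a^2 + a*(7*n + 5) + n^2 + 4*n + 3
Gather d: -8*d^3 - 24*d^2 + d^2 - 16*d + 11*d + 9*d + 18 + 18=-8*d^3 - 23*d^2 + 4*d + 36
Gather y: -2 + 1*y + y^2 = y^2 + y - 2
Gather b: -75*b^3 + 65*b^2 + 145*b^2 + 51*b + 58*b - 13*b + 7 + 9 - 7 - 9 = -75*b^3 + 210*b^2 + 96*b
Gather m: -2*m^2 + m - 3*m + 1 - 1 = -2*m^2 - 2*m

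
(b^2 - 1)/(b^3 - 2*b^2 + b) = (b + 1)/(b*(b - 1))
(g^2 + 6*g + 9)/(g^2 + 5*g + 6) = (g + 3)/(g + 2)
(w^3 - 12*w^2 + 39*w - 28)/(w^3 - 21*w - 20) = (-w^3 + 12*w^2 - 39*w + 28)/(-w^3 + 21*w + 20)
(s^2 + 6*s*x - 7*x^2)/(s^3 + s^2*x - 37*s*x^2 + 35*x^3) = 1/(s - 5*x)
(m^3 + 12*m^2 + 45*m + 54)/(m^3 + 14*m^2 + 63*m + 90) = (m + 3)/(m + 5)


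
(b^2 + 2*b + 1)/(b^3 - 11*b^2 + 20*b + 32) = (b + 1)/(b^2 - 12*b + 32)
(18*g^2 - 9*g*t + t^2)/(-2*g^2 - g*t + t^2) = (-18*g^2 + 9*g*t - t^2)/(2*g^2 + g*t - t^2)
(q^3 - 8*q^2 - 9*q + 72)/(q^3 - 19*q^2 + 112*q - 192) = (q + 3)/(q - 8)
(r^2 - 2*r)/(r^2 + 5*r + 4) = r*(r - 2)/(r^2 + 5*r + 4)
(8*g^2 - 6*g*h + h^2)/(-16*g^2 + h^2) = (-2*g + h)/(4*g + h)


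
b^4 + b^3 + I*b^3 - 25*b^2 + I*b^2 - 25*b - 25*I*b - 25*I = (b - 5)*(b + 1)*(b + 5)*(b + I)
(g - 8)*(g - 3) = g^2 - 11*g + 24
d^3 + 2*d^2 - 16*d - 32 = (d - 4)*(d + 2)*(d + 4)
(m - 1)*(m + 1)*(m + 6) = m^3 + 6*m^2 - m - 6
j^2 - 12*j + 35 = (j - 7)*(j - 5)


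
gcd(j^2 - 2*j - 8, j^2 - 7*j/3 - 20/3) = j - 4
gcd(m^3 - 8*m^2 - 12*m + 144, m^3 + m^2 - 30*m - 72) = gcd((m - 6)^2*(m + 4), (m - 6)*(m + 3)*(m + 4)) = m^2 - 2*m - 24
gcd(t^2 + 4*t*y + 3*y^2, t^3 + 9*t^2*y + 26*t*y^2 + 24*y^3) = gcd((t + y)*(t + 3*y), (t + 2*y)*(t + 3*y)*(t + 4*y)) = t + 3*y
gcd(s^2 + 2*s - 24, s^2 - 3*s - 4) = s - 4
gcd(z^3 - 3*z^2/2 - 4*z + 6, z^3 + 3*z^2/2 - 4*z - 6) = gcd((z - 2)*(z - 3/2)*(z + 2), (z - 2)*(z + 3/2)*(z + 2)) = z^2 - 4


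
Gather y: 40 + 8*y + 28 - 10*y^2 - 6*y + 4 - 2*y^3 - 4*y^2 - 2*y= -2*y^3 - 14*y^2 + 72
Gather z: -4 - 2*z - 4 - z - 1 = -3*z - 9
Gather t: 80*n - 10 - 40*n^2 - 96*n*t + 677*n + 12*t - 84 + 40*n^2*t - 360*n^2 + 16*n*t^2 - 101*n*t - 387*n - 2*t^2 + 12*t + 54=-400*n^2 + 370*n + t^2*(16*n - 2) + t*(40*n^2 - 197*n + 24) - 40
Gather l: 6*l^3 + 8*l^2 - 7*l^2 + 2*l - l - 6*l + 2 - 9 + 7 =6*l^3 + l^2 - 5*l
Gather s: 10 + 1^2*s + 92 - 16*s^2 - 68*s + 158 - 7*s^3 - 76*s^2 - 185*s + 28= -7*s^3 - 92*s^2 - 252*s + 288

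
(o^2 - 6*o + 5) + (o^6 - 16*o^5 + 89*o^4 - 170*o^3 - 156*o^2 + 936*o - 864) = o^6 - 16*o^5 + 89*o^4 - 170*o^3 - 155*o^2 + 930*o - 859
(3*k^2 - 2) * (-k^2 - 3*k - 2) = -3*k^4 - 9*k^3 - 4*k^2 + 6*k + 4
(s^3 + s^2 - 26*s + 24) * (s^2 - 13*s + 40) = s^5 - 12*s^4 + s^3 + 402*s^2 - 1352*s + 960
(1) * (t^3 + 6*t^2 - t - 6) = t^3 + 6*t^2 - t - 6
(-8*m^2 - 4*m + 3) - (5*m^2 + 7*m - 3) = -13*m^2 - 11*m + 6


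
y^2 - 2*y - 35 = (y - 7)*(y + 5)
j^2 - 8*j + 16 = (j - 4)^2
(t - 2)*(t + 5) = t^2 + 3*t - 10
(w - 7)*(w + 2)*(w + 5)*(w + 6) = w^4 + 6*w^3 - 39*w^2 - 304*w - 420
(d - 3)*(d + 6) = d^2 + 3*d - 18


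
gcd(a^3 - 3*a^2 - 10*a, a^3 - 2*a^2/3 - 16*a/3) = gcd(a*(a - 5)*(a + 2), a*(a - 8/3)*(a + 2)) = a^2 + 2*a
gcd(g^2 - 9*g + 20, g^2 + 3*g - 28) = g - 4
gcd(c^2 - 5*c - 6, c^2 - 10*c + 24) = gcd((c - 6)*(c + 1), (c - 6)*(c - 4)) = c - 6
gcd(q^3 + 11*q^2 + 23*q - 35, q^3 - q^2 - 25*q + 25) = q^2 + 4*q - 5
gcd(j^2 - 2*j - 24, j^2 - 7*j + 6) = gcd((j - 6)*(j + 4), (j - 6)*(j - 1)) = j - 6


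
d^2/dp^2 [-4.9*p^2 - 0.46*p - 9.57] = -9.80000000000000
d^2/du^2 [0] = 0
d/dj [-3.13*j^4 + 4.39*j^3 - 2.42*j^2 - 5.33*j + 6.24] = -12.52*j^3 + 13.17*j^2 - 4.84*j - 5.33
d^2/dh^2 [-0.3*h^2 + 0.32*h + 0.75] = -0.600000000000000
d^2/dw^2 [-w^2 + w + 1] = -2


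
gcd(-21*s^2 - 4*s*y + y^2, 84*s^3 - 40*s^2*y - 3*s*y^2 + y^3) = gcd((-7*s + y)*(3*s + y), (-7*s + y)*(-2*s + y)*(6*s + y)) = -7*s + y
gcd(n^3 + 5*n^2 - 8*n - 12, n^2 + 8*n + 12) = n + 6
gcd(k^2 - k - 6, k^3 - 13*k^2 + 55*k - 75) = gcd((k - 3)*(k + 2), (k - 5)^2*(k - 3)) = k - 3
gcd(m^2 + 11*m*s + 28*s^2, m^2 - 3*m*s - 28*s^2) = m + 4*s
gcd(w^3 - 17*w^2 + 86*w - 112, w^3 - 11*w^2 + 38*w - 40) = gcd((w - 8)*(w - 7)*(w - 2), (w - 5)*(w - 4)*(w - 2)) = w - 2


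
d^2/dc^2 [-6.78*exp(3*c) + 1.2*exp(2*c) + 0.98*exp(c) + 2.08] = (-61.02*exp(2*c) + 4.8*exp(c) + 0.98)*exp(c)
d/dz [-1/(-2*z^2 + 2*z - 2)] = (1/2 - z)/(z^2 - z + 1)^2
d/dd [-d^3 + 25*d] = 25 - 3*d^2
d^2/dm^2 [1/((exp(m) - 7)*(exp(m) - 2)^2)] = (9*exp(3*m) - 85*exp(2*m) + 172*exp(m) + 224)*exp(m)/(exp(7*m) - 29*exp(6*m) + 339*exp(5*m) - 2055*exp(4*m) + 6960*exp(3*m) - 13272*exp(2*m) + 13328*exp(m) - 5488)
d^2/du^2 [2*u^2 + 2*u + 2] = 4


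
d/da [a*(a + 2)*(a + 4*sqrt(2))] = 3*a^2 + 4*a + 8*sqrt(2)*a + 8*sqrt(2)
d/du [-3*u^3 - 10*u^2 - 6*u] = -9*u^2 - 20*u - 6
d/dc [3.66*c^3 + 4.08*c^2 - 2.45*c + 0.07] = 10.98*c^2 + 8.16*c - 2.45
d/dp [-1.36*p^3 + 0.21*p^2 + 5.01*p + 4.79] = -4.08*p^2 + 0.42*p + 5.01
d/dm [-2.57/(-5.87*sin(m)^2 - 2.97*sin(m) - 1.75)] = -(30.1718*sin(m) + 7.6329)*cos(m)/(5.87*sin(m)^2 + 2.97*sin(m) + 1.75)^2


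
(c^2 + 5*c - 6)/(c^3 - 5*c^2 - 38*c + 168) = (c - 1)/(c^2 - 11*c + 28)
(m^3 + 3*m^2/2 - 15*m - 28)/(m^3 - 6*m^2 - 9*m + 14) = (m^2 - m/2 - 14)/(m^2 - 8*m + 7)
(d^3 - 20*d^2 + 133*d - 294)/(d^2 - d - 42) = (d^2 - 13*d + 42)/(d + 6)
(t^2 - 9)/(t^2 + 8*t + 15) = (t - 3)/(t + 5)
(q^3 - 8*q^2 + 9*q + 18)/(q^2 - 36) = (q^2 - 2*q - 3)/(q + 6)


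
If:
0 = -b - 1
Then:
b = -1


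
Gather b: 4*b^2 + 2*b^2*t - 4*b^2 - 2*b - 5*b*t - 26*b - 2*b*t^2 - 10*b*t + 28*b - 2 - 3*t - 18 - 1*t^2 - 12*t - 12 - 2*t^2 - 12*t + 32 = 2*b^2*t + b*(-2*t^2 - 15*t) - 3*t^2 - 27*t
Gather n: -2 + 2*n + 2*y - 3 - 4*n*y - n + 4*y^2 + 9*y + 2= n*(1 - 4*y) + 4*y^2 + 11*y - 3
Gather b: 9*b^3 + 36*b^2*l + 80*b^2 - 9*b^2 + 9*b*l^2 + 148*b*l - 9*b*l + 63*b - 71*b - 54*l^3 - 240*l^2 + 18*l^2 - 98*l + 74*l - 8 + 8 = 9*b^3 + b^2*(36*l + 71) + b*(9*l^2 + 139*l - 8) - 54*l^3 - 222*l^2 - 24*l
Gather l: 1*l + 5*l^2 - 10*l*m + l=5*l^2 + l*(2 - 10*m)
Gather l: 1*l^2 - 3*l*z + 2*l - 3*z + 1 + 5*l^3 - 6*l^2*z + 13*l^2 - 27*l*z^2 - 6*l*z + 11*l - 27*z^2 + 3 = 5*l^3 + l^2*(14 - 6*z) + l*(-27*z^2 - 9*z + 13) - 27*z^2 - 3*z + 4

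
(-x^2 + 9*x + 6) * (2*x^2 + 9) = -2*x^4 + 18*x^3 + 3*x^2 + 81*x + 54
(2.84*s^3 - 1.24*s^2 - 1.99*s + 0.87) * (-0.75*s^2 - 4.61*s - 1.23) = -2.13*s^5 - 12.1624*s^4 + 3.7157*s^3 + 10.0466*s^2 - 1.563*s - 1.0701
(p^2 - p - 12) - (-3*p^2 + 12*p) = 4*p^2 - 13*p - 12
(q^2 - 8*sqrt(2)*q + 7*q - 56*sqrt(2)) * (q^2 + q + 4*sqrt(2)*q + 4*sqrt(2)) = q^4 - 4*sqrt(2)*q^3 + 8*q^3 - 57*q^2 - 32*sqrt(2)*q^2 - 512*q - 28*sqrt(2)*q - 448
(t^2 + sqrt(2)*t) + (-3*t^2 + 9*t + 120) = -2*t^2 + sqrt(2)*t + 9*t + 120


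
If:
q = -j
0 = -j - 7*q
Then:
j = 0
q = 0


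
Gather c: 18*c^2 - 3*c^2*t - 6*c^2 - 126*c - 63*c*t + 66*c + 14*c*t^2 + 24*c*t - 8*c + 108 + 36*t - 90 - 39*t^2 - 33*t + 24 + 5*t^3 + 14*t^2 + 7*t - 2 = c^2*(12 - 3*t) + c*(14*t^2 - 39*t - 68) + 5*t^3 - 25*t^2 + 10*t + 40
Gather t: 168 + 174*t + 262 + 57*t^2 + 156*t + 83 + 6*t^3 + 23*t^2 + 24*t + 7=6*t^3 + 80*t^2 + 354*t + 520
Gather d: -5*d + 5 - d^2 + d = -d^2 - 4*d + 5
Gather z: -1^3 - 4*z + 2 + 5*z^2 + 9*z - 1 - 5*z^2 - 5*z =0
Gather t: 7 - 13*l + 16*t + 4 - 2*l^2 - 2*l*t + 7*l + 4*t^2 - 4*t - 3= -2*l^2 - 6*l + 4*t^2 + t*(12 - 2*l) + 8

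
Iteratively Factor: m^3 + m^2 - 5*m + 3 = (m + 3)*(m^2 - 2*m + 1) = (m - 1)*(m + 3)*(m - 1)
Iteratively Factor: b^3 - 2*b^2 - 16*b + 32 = (b + 4)*(b^2 - 6*b + 8) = (b - 2)*(b + 4)*(b - 4)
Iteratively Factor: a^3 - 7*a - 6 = (a + 2)*(a^2 - 2*a - 3) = (a + 1)*(a + 2)*(a - 3)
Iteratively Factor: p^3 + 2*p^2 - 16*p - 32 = (p + 4)*(p^2 - 2*p - 8) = (p + 2)*(p + 4)*(p - 4)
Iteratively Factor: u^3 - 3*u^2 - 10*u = (u)*(u^2 - 3*u - 10) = u*(u + 2)*(u - 5)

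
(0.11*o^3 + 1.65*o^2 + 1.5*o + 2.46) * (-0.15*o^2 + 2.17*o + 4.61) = -0.0165*o^5 - 0.00879999999999997*o^4 + 3.8626*o^3 + 10.4925*o^2 + 12.2532*o + 11.3406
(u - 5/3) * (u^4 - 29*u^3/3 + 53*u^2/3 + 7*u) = u^5 - 34*u^4/3 + 304*u^3/9 - 202*u^2/9 - 35*u/3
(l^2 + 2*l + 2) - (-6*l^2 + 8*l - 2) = 7*l^2 - 6*l + 4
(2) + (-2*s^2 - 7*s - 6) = -2*s^2 - 7*s - 4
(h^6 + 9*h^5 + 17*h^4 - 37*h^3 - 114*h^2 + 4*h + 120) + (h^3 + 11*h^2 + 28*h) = h^6 + 9*h^5 + 17*h^4 - 36*h^3 - 103*h^2 + 32*h + 120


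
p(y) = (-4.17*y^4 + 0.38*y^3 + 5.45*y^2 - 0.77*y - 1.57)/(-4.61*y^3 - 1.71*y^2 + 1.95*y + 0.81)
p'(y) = (13.83*y^2 + 3.42*y - 1.95)*(-4.17*y^4 + 0.38*y^3 + 5.45*y^2 - 0.77*y - 1.57)/(-4.61*y^3 - 1.71*y^2 + 1.95*y + 0.81)^2 + (-16.68*y^3 + 1.14*y^2 + 10.9*y - 0.77)/(-4.61*y^3 - 1.71*y^2 + 1.95*y + 0.81) = (19.2237*y^6 + 14.2614*y^5 + 0.0802000000000049*y^4 - 19.1282*y^3 - 11.4789*y^2 + 3.4596*y + 2.4378)/(21.2521*y^6 + 15.7662*y^5 - 15.0549*y^4 - 14.1372*y^3 + 1.0323*y^2 + 3.159*y + 0.6561)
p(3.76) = 2.84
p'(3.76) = 0.94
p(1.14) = 0.31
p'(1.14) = 0.91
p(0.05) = -1.77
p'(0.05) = 3.17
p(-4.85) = -4.65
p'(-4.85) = 0.94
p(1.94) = 1.09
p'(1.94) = 0.99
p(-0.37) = -7.24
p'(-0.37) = 65.62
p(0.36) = -1.11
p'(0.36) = 1.24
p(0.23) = -1.32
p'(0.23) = 1.95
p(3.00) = 2.12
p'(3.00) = 0.95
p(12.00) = 10.39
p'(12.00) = 0.91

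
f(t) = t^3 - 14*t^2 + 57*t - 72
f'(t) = 3*t^2 - 28*t + 57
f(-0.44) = -99.88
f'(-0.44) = 69.90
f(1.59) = -12.74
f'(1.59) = 20.06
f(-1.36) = -177.93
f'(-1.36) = 100.63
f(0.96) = -29.30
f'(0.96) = 32.88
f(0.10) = -66.44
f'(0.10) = 54.23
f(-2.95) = -387.66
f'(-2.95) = 165.71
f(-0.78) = -125.45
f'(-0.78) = 80.67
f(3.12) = -0.07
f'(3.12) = -1.16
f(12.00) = 324.00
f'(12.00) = 153.00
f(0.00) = -72.00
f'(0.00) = 57.00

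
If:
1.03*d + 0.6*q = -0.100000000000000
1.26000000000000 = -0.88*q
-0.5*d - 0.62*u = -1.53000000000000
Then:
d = 0.74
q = -1.43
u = 1.87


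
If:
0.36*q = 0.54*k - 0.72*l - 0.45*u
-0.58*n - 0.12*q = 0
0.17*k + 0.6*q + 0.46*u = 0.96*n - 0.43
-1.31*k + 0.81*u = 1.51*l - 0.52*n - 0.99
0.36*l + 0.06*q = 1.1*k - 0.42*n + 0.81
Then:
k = -0.66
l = 0.28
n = -0.12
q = 0.58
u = -1.70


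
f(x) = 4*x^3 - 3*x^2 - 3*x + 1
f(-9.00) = -3131.00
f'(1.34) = 10.51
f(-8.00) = -2215.00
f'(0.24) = -3.75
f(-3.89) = -268.18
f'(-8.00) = 813.00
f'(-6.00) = 465.00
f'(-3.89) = 201.93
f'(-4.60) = 278.52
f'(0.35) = -3.63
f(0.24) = 0.16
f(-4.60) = -438.02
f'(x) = 12*x^2 - 6*x - 3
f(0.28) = 0.01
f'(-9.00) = 1023.00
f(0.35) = -0.25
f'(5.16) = 285.55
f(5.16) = 455.20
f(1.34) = 1.22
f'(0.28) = -3.74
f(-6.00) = -953.00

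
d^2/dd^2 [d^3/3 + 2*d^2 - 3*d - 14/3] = 2*d + 4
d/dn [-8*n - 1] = -8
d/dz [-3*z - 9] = -3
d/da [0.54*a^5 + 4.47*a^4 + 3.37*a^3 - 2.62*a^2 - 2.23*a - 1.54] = 2.7*a^4 + 17.88*a^3 + 10.11*a^2 - 5.24*a - 2.23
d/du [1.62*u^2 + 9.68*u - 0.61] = 3.24*u + 9.68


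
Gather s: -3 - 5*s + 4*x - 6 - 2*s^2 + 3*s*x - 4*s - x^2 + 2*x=-2*s^2 + s*(3*x - 9) - x^2 + 6*x - 9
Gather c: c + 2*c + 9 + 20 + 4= 3*c + 33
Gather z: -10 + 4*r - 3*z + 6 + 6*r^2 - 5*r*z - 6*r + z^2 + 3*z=6*r^2 - 5*r*z - 2*r + z^2 - 4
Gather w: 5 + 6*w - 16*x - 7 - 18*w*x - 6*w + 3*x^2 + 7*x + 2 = -18*w*x + 3*x^2 - 9*x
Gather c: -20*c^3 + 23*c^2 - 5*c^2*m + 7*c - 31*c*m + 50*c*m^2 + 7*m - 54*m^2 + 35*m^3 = -20*c^3 + c^2*(23 - 5*m) + c*(50*m^2 - 31*m + 7) + 35*m^3 - 54*m^2 + 7*m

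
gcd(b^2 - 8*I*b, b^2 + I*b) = b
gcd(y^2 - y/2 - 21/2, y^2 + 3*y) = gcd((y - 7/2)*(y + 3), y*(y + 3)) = y + 3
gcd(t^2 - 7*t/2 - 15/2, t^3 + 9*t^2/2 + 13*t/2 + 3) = t + 3/2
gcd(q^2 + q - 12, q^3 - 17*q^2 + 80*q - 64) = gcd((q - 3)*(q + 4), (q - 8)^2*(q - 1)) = 1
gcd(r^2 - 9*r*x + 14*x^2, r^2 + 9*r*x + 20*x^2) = 1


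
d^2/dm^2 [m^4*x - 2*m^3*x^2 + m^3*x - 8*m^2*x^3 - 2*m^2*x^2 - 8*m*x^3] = 2*x*(6*m^2 - 6*m*x + 3*m - 8*x^2 - 2*x)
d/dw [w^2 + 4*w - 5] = 2*w + 4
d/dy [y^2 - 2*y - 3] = 2*y - 2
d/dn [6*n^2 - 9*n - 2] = 12*n - 9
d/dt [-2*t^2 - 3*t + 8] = -4*t - 3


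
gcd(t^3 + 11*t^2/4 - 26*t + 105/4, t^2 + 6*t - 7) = t + 7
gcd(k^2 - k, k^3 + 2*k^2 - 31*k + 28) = k - 1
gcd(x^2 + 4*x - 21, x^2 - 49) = x + 7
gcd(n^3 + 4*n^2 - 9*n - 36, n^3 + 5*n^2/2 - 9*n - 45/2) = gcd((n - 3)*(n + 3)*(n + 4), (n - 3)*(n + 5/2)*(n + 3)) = n^2 - 9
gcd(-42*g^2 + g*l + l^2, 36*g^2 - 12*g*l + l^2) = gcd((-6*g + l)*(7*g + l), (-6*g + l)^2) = 6*g - l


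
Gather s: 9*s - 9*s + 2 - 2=0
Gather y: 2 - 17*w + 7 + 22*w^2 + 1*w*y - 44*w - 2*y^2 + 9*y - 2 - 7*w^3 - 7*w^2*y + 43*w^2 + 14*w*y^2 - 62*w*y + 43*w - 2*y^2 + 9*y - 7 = -7*w^3 + 65*w^2 - 18*w + y^2*(14*w - 4) + y*(-7*w^2 - 61*w + 18)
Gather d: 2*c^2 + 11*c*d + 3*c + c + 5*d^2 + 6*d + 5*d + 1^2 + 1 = 2*c^2 + 4*c + 5*d^2 + d*(11*c + 11) + 2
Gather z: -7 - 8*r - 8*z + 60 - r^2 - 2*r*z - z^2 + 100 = -r^2 - 8*r - z^2 + z*(-2*r - 8) + 153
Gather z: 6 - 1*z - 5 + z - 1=0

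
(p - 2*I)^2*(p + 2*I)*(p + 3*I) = p^4 + I*p^3 + 10*p^2 + 4*I*p + 24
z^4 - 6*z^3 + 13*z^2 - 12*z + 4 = (z - 2)^2*(z - 1)^2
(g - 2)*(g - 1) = g^2 - 3*g + 2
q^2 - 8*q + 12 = (q - 6)*(q - 2)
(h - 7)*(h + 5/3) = h^2 - 16*h/3 - 35/3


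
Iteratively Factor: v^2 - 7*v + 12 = (v - 4)*(v - 3)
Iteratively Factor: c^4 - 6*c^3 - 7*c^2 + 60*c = (c + 3)*(c^3 - 9*c^2 + 20*c) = (c - 4)*(c + 3)*(c^2 - 5*c) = c*(c - 4)*(c + 3)*(c - 5)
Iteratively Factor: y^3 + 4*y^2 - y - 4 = (y - 1)*(y^2 + 5*y + 4) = (y - 1)*(y + 4)*(y + 1)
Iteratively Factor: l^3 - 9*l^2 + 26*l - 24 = (l - 2)*(l^2 - 7*l + 12) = (l - 3)*(l - 2)*(l - 4)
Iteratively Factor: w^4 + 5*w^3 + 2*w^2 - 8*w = (w + 2)*(w^3 + 3*w^2 - 4*w) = w*(w + 2)*(w^2 + 3*w - 4) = w*(w + 2)*(w + 4)*(w - 1)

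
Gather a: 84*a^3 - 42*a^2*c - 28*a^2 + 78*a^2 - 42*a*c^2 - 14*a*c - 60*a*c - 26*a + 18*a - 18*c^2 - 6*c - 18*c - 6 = 84*a^3 + a^2*(50 - 42*c) + a*(-42*c^2 - 74*c - 8) - 18*c^2 - 24*c - 6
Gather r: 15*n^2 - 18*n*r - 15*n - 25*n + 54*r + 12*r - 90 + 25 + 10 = 15*n^2 - 40*n + r*(66 - 18*n) - 55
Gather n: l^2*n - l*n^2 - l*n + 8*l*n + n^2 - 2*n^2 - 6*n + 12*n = n^2*(-l - 1) + n*(l^2 + 7*l + 6)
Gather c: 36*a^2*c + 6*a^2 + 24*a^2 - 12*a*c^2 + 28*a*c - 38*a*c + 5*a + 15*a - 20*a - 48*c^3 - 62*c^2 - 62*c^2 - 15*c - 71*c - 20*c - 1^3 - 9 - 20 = 30*a^2 - 48*c^3 + c^2*(-12*a - 124) + c*(36*a^2 - 10*a - 106) - 30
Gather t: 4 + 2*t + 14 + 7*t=9*t + 18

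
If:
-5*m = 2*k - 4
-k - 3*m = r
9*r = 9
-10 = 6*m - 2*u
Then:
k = 17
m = -6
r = 1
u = -13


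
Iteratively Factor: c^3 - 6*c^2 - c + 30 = (c - 3)*(c^2 - 3*c - 10) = (c - 3)*(c + 2)*(c - 5)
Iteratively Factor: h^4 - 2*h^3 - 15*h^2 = (h)*(h^3 - 2*h^2 - 15*h) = h^2*(h^2 - 2*h - 15) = h^2*(h + 3)*(h - 5)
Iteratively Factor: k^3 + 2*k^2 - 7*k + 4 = (k - 1)*(k^2 + 3*k - 4) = (k - 1)^2*(k + 4)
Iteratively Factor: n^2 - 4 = (n + 2)*(n - 2)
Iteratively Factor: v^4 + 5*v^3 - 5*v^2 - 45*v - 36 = (v + 3)*(v^3 + 2*v^2 - 11*v - 12) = (v - 3)*(v + 3)*(v^2 + 5*v + 4) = (v - 3)*(v + 1)*(v + 3)*(v + 4)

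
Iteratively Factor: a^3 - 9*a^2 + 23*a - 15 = (a - 5)*(a^2 - 4*a + 3) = (a - 5)*(a - 1)*(a - 3)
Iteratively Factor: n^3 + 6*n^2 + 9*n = (n + 3)*(n^2 + 3*n) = n*(n + 3)*(n + 3)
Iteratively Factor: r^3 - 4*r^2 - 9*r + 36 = (r + 3)*(r^2 - 7*r + 12) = (r - 3)*(r + 3)*(r - 4)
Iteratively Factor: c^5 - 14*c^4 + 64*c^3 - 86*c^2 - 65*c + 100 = (c - 5)*(c^4 - 9*c^3 + 19*c^2 + 9*c - 20) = (c - 5)*(c - 4)*(c^3 - 5*c^2 - c + 5) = (c - 5)*(c - 4)*(c - 1)*(c^2 - 4*c - 5) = (c - 5)^2*(c - 4)*(c - 1)*(c + 1)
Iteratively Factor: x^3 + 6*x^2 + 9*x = (x + 3)*(x^2 + 3*x) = x*(x + 3)*(x + 3)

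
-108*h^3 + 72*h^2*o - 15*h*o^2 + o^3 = (-6*h + o)^2*(-3*h + o)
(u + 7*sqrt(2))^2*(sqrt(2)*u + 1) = sqrt(2)*u^3 + 29*u^2 + 112*sqrt(2)*u + 98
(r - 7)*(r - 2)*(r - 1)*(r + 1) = r^4 - 9*r^3 + 13*r^2 + 9*r - 14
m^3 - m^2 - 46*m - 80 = (m - 8)*(m + 2)*(m + 5)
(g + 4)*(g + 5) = g^2 + 9*g + 20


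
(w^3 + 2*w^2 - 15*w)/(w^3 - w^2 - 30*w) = (w - 3)/(w - 6)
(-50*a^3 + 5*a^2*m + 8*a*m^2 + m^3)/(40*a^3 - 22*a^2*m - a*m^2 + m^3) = (-5*a - m)/(4*a - m)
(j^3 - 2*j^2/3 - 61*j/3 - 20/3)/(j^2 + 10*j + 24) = (3*j^2 - 14*j - 5)/(3*(j + 6))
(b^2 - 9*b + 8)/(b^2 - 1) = (b - 8)/(b + 1)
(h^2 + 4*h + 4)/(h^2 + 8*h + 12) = (h + 2)/(h + 6)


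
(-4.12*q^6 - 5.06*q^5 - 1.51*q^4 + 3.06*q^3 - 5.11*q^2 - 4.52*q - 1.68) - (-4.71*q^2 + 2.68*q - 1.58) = -4.12*q^6 - 5.06*q^5 - 1.51*q^4 + 3.06*q^3 - 0.4*q^2 - 7.2*q - 0.0999999999999999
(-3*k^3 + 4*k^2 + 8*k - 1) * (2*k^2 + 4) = -6*k^5 + 8*k^4 + 4*k^3 + 14*k^2 + 32*k - 4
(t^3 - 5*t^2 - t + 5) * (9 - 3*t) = -3*t^4 + 24*t^3 - 42*t^2 - 24*t + 45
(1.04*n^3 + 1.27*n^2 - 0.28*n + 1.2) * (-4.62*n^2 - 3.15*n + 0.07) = -4.8048*n^5 - 9.1434*n^4 - 2.6341*n^3 - 4.5731*n^2 - 3.7996*n + 0.084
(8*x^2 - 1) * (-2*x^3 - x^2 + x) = -16*x^5 - 8*x^4 + 10*x^3 + x^2 - x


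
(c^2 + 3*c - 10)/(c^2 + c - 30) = (c^2 + 3*c - 10)/(c^2 + c - 30)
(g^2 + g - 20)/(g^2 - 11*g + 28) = (g + 5)/(g - 7)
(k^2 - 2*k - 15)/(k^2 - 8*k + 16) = (k^2 - 2*k - 15)/(k^2 - 8*k + 16)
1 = 1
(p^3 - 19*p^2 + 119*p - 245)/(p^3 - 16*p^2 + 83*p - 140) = (p - 7)/(p - 4)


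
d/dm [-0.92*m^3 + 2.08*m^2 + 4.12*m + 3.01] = -2.76*m^2 + 4.16*m + 4.12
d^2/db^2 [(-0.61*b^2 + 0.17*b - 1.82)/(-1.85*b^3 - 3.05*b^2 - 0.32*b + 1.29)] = (4.17545*b^6 - 3.49095*b^5 + 66.82533*b^4 + 180.53802*b^3 + 117.57975*b^2 + 32.70531*b + 16.584166)/(6.331625*b^9 + 31.315875*b^8 + 54.914475*b^7 + 25.96115*b^6 - 34.17423*b^5 - 39.645795*b^4 + 1.714283*b^3 + 14.830227*b^2 + 1.597536*b - 2.146689)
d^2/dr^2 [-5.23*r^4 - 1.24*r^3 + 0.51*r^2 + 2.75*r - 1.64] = -62.76*r^2 - 7.44*r + 1.02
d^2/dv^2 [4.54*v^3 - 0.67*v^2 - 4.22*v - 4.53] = 27.24*v - 1.34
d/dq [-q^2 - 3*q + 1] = -2*q - 3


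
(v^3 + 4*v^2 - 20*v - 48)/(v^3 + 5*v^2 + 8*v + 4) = (v^2 + 2*v - 24)/(v^2 + 3*v + 2)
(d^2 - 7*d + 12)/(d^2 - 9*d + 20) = (d - 3)/(d - 5)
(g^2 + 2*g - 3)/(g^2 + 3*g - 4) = (g + 3)/(g + 4)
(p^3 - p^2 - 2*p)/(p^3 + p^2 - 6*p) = (p + 1)/(p + 3)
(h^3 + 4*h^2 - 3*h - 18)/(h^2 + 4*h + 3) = (h^2 + h - 6)/(h + 1)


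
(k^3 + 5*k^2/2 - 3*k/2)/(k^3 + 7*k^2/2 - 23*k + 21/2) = k*(k + 3)/(k^2 + 4*k - 21)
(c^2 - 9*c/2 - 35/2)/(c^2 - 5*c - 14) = (c + 5/2)/(c + 2)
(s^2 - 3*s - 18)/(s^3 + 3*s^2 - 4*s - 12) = (s - 6)/(s^2 - 4)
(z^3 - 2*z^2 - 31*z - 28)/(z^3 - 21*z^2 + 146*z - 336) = (z^2 + 5*z + 4)/(z^2 - 14*z + 48)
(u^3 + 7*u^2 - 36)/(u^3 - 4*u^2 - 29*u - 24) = (u^2 + 4*u - 12)/(u^2 - 7*u - 8)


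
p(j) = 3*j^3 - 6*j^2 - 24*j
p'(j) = 9*j^2 - 12*j - 24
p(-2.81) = -46.50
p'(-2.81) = 80.78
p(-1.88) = 3.98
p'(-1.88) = 30.37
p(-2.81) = -46.50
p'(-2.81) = 80.78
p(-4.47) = -280.55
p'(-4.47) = 209.47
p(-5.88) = -676.22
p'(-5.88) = 357.73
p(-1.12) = 15.14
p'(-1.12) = 0.73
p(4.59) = 53.54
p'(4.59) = 110.53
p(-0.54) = 10.74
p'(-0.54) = -14.90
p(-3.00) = -63.00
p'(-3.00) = 93.00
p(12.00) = 4032.00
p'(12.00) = 1128.00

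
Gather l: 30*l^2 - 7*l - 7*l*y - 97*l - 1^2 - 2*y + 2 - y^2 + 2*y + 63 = 30*l^2 + l*(-7*y - 104) - y^2 + 64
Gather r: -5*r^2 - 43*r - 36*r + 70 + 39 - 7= -5*r^2 - 79*r + 102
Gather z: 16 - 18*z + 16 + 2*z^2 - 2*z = 2*z^2 - 20*z + 32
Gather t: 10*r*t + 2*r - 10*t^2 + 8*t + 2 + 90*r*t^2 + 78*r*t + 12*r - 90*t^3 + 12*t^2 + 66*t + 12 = 14*r - 90*t^3 + t^2*(90*r + 2) + t*(88*r + 74) + 14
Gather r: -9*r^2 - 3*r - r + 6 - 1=-9*r^2 - 4*r + 5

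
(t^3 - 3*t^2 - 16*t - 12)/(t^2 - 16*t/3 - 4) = 3*(t^2 + 3*t + 2)/(3*t + 2)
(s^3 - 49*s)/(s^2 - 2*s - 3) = s*(49 - s^2)/(-s^2 + 2*s + 3)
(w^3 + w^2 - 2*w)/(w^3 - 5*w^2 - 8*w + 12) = w/(w - 6)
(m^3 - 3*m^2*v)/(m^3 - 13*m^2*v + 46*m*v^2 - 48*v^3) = m^2/(m^2 - 10*m*v + 16*v^2)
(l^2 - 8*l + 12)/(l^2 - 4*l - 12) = (l - 2)/(l + 2)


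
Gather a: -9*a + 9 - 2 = 7 - 9*a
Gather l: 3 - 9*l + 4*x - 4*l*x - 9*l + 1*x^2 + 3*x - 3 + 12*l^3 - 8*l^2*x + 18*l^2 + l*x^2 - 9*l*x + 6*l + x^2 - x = 12*l^3 + l^2*(18 - 8*x) + l*(x^2 - 13*x - 12) + 2*x^2 + 6*x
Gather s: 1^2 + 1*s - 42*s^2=-42*s^2 + s + 1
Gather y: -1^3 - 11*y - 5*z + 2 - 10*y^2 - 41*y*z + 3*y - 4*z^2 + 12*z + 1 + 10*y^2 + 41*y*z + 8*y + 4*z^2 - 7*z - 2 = 0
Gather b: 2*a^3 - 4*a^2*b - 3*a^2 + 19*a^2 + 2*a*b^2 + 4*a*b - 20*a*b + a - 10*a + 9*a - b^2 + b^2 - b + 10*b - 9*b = 2*a^3 + 16*a^2 + 2*a*b^2 + b*(-4*a^2 - 16*a)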